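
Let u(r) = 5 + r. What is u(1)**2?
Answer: 36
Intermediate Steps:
u(1)**2 = (5 + 1)**2 = 6**2 = 36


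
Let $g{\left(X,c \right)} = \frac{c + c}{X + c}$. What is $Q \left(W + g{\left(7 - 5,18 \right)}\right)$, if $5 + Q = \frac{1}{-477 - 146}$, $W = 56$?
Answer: $- \frac{900524}{3115} \approx -289.09$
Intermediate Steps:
$g{\left(X,c \right)} = \frac{2 c}{X + c}$
$Q = - \frac{3116}{623}$ ($Q = -5 + \frac{1}{-477 - 146} = -5 + \frac{1}{-623} = -5 - \frac{1}{623} = - \frac{3116}{623} \approx -5.0016$)
$Q \left(W + g{\left(7 - 5,18 \right)}\right) = - \frac{3116 \left(56 + 2 \cdot 18 \frac{1}{\left(7 - 5\right) + 18}\right)}{623} = - \frac{3116 \left(56 + 2 \cdot 18 \frac{1}{2 + 18}\right)}{623} = - \frac{3116 \left(56 + 2 \cdot 18 \cdot \frac{1}{20}\right)}{623} = - \frac{3116 \left(56 + \frac{9}{5}\right)}{623} = \left(- \frac{3116}{623}\right) \frac{289}{5} = - \frac{900524}{3115}$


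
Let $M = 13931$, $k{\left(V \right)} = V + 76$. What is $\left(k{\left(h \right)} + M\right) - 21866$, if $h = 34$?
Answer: $-7825$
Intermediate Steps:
$k{\left(V \right)} = 76 + V$
$\left(k{\left(h \right)} + M\right) - 21866 = \left(\left(76 + 34\right) + 13931\right) - 21866 = \left(110 + 13931\right) - 21866 = 14041 - 21866 = -7825$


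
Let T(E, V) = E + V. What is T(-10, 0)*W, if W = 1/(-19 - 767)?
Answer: 5/393 ≈ 0.012723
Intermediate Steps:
W = -1/786 (W = 1/(-786) = -1/786 ≈ -0.0012723)
T(-10, 0)*W = (-10 + 0)*(-1/786) = -10*(-1/786) = 5/393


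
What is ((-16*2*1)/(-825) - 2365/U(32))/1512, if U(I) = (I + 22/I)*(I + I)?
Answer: -1884181/2609560800 ≈ -0.00072203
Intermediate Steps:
U(I) = 2*I*(I + 22/I) (U(I) = (I + 22/I)*(2*I) = 2*I*(I + 22/I))
((-16*2*1)/(-825) - 2365/U(32))/1512 = ((-16*2*1)/(-825) - 2365/(44 + 2*32**2))/1512 = (-32*1*(-1/825) - 2365/(44 + 2*1024))*(1/1512) = (-32*(-1/825) - 2365/(44 + 2048))*(1/1512) = (32/825 - 2365/2092)*(1/1512) = -1884181/1725900*1/1512 = -1884181/2609560800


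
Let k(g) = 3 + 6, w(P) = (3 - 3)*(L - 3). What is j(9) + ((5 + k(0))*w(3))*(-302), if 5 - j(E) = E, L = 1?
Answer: -4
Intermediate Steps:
j(E) = 5 - E
w(P) = 0 (w(P) = (3 - 3)*(1 - 3) = 0*(-2) = 0)
k(g) = 9
j(9) + ((5 + k(0))*w(3))*(-302) = (5 - 1*9) + ((5 + 9)*0)*(-302) = (5 - 9) + (14*0)*(-302) = -4 + 0*(-302) = -4 + 0 = -4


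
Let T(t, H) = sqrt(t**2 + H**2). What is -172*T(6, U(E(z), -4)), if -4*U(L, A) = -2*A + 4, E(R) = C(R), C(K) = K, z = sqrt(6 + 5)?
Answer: -516*sqrt(5) ≈ -1153.8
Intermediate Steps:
z = sqrt(11) ≈ 3.3166
E(R) = R
U(L, A) = -1 + A/2 (U(L, A) = -(-2*A + 4)/4 = -(4 - 2*A)/4 = -1 + A/2)
T(t, H) = sqrt(H**2 + t**2)
-172*T(6, U(E(z), -4)) = -172*sqrt((-1 + (1/2)*(-4))**2 + 6**2) = -172*sqrt((-1 - 2)**2 + 36) = -172*sqrt((-3)**2 + 36) = -172*sqrt(9 + 36) = -516*sqrt(5)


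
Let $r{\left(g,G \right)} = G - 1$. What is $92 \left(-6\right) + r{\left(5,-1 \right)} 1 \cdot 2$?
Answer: $-556$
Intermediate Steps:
$r{\left(g,G \right)} = -1 + G$
$92 \left(-6\right) + r{\left(5,-1 \right)} 1 \cdot 2 = 92 \left(-6\right) + \left(-1 - 1\right) 1 \cdot 2 = -552 + \left(-2\right) 1 \cdot 2 = -552 - 4 = -556$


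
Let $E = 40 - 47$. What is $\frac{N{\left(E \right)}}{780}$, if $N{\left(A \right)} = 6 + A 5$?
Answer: $- \frac{29}{780} \approx -0.037179$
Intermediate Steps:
$E = -7$ ($E = 40 - 47 = -7$)
$N{\left(A \right)} = 6 + 5 A$
$\frac{N{\left(E \right)}}{780} = \frac{6 + 5 \left(-7\right)}{780} = \left(6 - 35\right) \frac{1}{780} = \left(-29\right) \frac{1}{780} = - \frac{29}{780}$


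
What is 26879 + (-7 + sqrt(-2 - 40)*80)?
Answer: 26872 + 80*I*sqrt(42) ≈ 26872.0 + 518.46*I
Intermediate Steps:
26879 + (-7 + sqrt(-2 - 40)*80) = 26879 + (-7 + sqrt(-42)*80) = 26879 + (-7 + (I*sqrt(42))*80) = 26879 + (-7 + 80*I*sqrt(42)) = 26872 + 80*I*sqrt(42)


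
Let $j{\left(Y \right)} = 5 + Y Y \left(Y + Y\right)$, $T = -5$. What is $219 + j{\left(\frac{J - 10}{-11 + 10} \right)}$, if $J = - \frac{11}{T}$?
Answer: $\frac{146638}{125} \approx 1173.1$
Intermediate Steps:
$J = \frac{11}{5}$ ($J = - \frac{11}{-5} = \left(-11\right) \left(- \frac{1}{5}\right) = \frac{11}{5} \approx 2.2$)
$j{\left(Y \right)} = 5 + 2 Y^{3}$ ($j{\left(Y \right)} = 5 + Y Y 2 Y = 5 + Y 2 Y^{2} = 5 + 2 Y^{3}$)
$219 + j{\left(\frac{J - 10}{-11 + 10} \right)} = 219 + \left(5 + 2 \left(\frac{\frac{11}{5} - 10}{-11 + 10}\right)^{3}\right) = 219 + \left(5 + 2 \left(- \frac{39}{5 \left(-1\right)}\right)^{3}\right) = 219 + \left(5 + 2 \left(\left(- \frac{39}{5}\right) \left(-1\right)\right)^{3}\right) = 219 + \left(5 + 2 \left(\frac{39}{5}\right)^{3}\right) = 219 + \left(5 + 2 \cdot \frac{59319}{125}\right) = 219 + \left(5 + \frac{118638}{125}\right) = 219 + \frac{119263}{125} = \frac{146638}{125}$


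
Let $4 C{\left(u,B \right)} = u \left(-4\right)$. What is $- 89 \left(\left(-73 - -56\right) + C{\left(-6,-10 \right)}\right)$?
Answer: $979$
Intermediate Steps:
$C{\left(u,B \right)} = - u$ ($C{\left(u,B \right)} = \frac{u \left(-4\right)}{4} = \frac{\left(-4\right) u}{4} = - u$)
$- 89 \left(\left(-73 - -56\right) + C{\left(-6,-10 \right)}\right) = - 89 \left(\left(-73 - -56\right) - -6\right) = - 89 \left(\left(-73 + 56\right) + 6\right) = - 89 \left(-17 + 6\right) = \left(-89\right) \left(-11\right) = 979$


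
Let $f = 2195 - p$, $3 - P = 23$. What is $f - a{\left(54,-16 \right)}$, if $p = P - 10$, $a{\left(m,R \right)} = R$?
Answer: $2241$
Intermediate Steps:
$P = -20$ ($P = 3 - 23 = -20$)
$p = -30$ ($p = -20 - 10 = -30$)
$f = 2225$ ($f = 2195 - -30 = 2195 + 30 = 2225$)
$f - a{\left(54,-16 \right)} = 2225 - -16 = 2225 + 16 = 2241$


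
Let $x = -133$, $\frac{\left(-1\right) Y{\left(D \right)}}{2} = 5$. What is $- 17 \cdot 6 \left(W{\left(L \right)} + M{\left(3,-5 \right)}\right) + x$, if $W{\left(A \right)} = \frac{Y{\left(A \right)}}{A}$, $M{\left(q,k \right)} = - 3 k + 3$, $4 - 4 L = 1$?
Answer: $-609$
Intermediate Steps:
$L = \frac{3}{4}$ ($L = 1 - \frac{1}{4} = \frac{3}{4} \approx 0.75$)
$M{\left(q,k \right)} = 3 - 3 k$
$Y{\left(D \right)} = -10$ ($Y{\left(D \right)} = \left(-2\right) 5 = -10$)
$W{\left(A \right)} = - \frac{10}{A}$
$- 17 \cdot 6 \left(W{\left(L \right)} + M{\left(3,-5 \right)}\right) + x = - 17 \cdot 6 \left(- \frac{10}{\frac{3}{4}} + \left(3 - -15\right)\right) - 133 = - 17 \cdot 6 \left(\left(-10\right) \frac{4}{3} + \left(3 + 15\right)\right) - 133 = - 17 \cdot 6 \left(- \frac{40}{3} + 18\right) - 133 = - 17 \cdot 6 \cdot \frac{14}{3} - 133 = \left(-17\right) 28 - 133 = -476 - 133 = -609$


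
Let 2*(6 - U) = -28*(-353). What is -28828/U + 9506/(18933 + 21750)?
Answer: 304932785/50202822 ≈ 6.0740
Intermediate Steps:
U = -4936 (U = 6 - (-14)*(-353) = 6 - ½*9884 = 6 - 4942 = -4936)
-28828/U + 9506/(18933 + 21750) = -28828/(-4936) + 9506/(18933 + 21750) = -28828*(-1/4936) + 9506/40683 = 7207/1234 + 9506*(1/40683) = 7207/1234 + 9506/40683 = 304932785/50202822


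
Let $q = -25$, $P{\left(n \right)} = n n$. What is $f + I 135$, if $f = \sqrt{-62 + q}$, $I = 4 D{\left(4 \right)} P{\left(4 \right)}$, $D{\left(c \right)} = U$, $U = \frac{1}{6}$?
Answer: $1440 + i \sqrt{87} \approx 1440.0 + 9.3274 i$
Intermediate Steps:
$U = \frac{1}{6} \approx 0.16667$
$D{\left(c \right)} = \frac{1}{6}$
$P{\left(n \right)} = n^{2}$
$I = \frac{32}{3}$ ($I = 4 \cdot \frac{1}{6} \cdot 4^{2} = \frac{2}{3} \cdot 16 = \frac{32}{3} \approx 10.667$)
$f = i \sqrt{87}$ ($f = \sqrt{-62 - 25} = \sqrt{-87} = i \sqrt{87} \approx 9.3274 i$)
$f + I 135 = i \sqrt{87} + \frac{32}{3} \cdot 135 = i \sqrt{87} + 1440 = 1440 + i \sqrt{87}$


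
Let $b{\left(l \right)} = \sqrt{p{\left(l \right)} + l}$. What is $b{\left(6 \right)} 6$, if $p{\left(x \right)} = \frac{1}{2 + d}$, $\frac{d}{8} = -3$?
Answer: $\frac{3 \sqrt{2882}}{11} \approx 14.641$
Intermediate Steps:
$d = -24$ ($d = 8 \left(-3\right) = -24$)
$p{\left(x \right)} = - \frac{1}{22}$ ($p{\left(x \right)} = \frac{1}{2 - 24} = \frac{1}{-22} = - \frac{1}{22}$)
$b{\left(l \right)} = \sqrt{- \frac{1}{22} + l}$
$b{\left(6 \right)} 6 = \frac{\sqrt{-22 + 484 \cdot 6}}{22} \cdot 6 = \frac{\sqrt{-22 + 2904}}{22} \cdot 6 = \frac{\sqrt{2882}}{22} \cdot 6 = \frac{3 \sqrt{2882}}{11}$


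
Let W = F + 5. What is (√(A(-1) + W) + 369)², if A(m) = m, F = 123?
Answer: (369 + √127)² ≈ 1.4460e+5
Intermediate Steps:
W = 128 (W = 123 + 5 = 128)
(√(A(-1) + W) + 369)² = (√(-1 + 128) + 369)² = (√127 + 369)² = (369 + √127)²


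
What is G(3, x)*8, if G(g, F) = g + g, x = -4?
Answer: 48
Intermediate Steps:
G(g, F) = 2*g
G(3, x)*8 = (2*3)*8 = 6*8 = 48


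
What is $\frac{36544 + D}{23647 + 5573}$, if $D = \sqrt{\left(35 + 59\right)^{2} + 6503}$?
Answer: $\frac{9136}{7305} + \frac{\sqrt{15339}}{29220} \approx 1.2549$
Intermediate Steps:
$D = \sqrt{15339}$ ($D = \sqrt{94^{2} + 6503} = \sqrt{8836 + 6503} = \sqrt{15339} \approx 123.85$)
$\frac{36544 + D}{23647 + 5573} = \frac{36544 + \sqrt{15339}}{23647 + 5573} = \frac{36544 + \sqrt{15339}}{29220} = \left(36544 + \sqrt{15339}\right) \frac{1}{29220} = \frac{9136}{7305} + \frac{\sqrt{15339}}{29220}$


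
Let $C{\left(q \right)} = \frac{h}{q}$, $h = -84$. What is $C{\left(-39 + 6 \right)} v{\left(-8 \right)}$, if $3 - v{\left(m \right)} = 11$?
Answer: $- \frac{224}{11} \approx -20.364$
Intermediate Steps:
$v{\left(m \right)} = -8$ ($v{\left(m \right)} = 3 - 11 = -8$)
$C{\left(q \right)} = - \frac{84}{q}$
$C{\left(-39 + 6 \right)} v{\left(-8 \right)} = - \frac{84}{-39 + 6} \left(-8\right) = - \frac{84}{-33} \left(-8\right) = \left(-84\right) \left(- \frac{1}{33}\right) \left(-8\right) = \frac{28}{11} \left(-8\right) = - \frac{224}{11}$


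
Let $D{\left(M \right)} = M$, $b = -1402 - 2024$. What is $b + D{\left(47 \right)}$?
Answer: $-3379$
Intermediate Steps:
$b = -3426$
$b + D{\left(47 \right)} = -3426 + 47 = -3379$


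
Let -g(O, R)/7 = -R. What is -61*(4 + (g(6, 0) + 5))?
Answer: -549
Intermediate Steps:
g(O, R) = 7*R (g(O, R) = -(-7)*R = 7*R)
-61*(4 + (g(6, 0) + 5)) = -61*(4 + (7*0 + 5)) = -61*(4 + (0 + 5)) = -61*(4 + 5) = -61*9 = -549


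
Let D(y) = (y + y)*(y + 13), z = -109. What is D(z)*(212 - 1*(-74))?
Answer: 5985408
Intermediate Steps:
D(y) = 2*y*(13 + y) (D(y) = (2*y)*(13 + y) = 2*y*(13 + y))
D(z)*(212 - 1*(-74)) = (2*(-109)*(13 - 109))*(212 - 1*(-74)) = (2*(-109)*(-96))*(212 + 74) = 20928*286 = 5985408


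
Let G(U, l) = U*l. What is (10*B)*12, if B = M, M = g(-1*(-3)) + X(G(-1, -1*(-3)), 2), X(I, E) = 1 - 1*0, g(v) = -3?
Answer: -240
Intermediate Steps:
X(I, E) = 1 (X(I, E) = 1 + 0 = 1)
M = -2 (M = -3 + 1 = -2)
B = -2
(10*B)*12 = (10*(-2))*12 = -20*12 = -240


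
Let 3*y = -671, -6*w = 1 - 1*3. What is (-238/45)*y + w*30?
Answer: 161048/135 ≈ 1192.9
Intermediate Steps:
w = ⅓ (w = -(1 - 1*3)/6 = -(1 - 3)/6 = -⅙*(-2) = ⅓ ≈ 0.33333)
y = -671/3 (y = (⅓)*(-671) = -671/3 ≈ -223.67)
(-238/45)*y + w*30 = -238/45*(-671/3) + (⅓)*30 = -238*1/45*(-671/3) + 10 = -238/45*(-671/3) + 10 = 159698/135 + 10 = 161048/135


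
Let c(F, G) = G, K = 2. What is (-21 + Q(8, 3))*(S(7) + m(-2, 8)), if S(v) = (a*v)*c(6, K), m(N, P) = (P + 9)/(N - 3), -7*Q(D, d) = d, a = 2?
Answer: -3690/7 ≈ -527.14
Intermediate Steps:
Q(D, d) = -d/7
m(N, P) = (9 + P)/(-3 + N)
S(v) = 4*v (S(v) = (2*v)*2 = 4*v)
(-21 + Q(8, 3))*(S(7) + m(-2, 8)) = (-21 - ⅐*3)*(4*7 + (9 + 8)/(-3 - 2)) = (-21 - 3/7)*(28 + 17/(-5)) = -150*(28 - ⅕*17)/7 = -150*(28 - 17/5)/7 = -150/7*123/5 = -3690/7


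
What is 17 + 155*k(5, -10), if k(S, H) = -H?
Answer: 1567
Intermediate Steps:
17 + 155*k(5, -10) = 17 + 155*(-1*(-10)) = 17 + 155*10 = 17 + 1550 = 1567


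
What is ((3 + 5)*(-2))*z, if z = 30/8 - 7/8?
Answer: -46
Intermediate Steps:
z = 23/8 (z = 30*(⅛) - 7*⅛ = 15/4 - 7/8 = 23/8 ≈ 2.8750)
((3 + 5)*(-2))*z = ((3 + 5)*(-2))*(23/8) = (8*(-2))*(23/8) = -16*23/8 = -46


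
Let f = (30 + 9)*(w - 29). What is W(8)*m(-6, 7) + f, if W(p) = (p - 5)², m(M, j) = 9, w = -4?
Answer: -1206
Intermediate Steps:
W(p) = (-5 + p)²
f = -1287 (f = (30 + 9)*(-4 - 29) = 39*(-33) = -1287)
W(8)*m(-6, 7) + f = (-5 + 8)²*9 - 1287 = 3²*9 - 1287 = 9*9 - 1287 = 81 - 1287 = -1206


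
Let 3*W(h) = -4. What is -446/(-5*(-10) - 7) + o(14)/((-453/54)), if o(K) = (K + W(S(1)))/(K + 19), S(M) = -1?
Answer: -744074/71423 ≈ -10.418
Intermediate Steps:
W(h) = -4/3 (W(h) = (1/3)*(-4) = -4/3)
o(K) = (-4/3 + K)/(19 + K) (o(K) = (K - 4/3)/(K + 19) = (-4/3 + K)/(19 + K))
-446/(-5*(-10) - 7) + o(14)/((-453/54)) = -446/(-5*(-10) - 7) + ((-4/3 + 14)/(19 + 14))/((-453/54)) = -446/(50 - 7) + ((38/3)/33)/((-453*1/54)) = -446/43 + ((1/33)*(38/3))/(-151/18) = -446*1/43 + (38/99)*(-18/151) = -446/43 - 76/1661 = -744074/71423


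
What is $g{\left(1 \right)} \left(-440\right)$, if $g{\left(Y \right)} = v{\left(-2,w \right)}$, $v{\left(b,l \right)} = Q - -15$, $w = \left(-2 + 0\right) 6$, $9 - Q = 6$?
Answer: $-7920$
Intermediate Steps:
$Q = 3$ ($Q = 9 - 6 = 3$)
$w = -12$ ($w = \left(-2\right) 6 = -12$)
$v{\left(b,l \right)} = 18$ ($v{\left(b,l \right)} = 3 - -15 = 3 + 15 = 18$)
$g{\left(Y \right)} = 18$
$g{\left(1 \right)} \left(-440\right) = 18 \left(-440\right) = -7920$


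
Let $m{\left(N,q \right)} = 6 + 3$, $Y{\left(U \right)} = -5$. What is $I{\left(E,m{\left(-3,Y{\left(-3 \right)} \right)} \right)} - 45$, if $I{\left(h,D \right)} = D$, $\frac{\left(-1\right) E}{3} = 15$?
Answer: $-36$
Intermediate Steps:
$E = -45$ ($E = \left(-3\right) 15 = -45$)
$m{\left(N,q \right)} = 9$
$I{\left(E,m{\left(-3,Y{\left(-3 \right)} \right)} \right)} - 45 = 9 - 45 = -36$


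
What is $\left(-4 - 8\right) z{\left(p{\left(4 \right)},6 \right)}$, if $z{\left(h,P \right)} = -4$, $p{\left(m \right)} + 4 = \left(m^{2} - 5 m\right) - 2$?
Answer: $48$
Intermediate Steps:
$p{\left(m \right)} = -6 + m^{2} - 5 m$ ($p{\left(m \right)} = -4 - \left(2 - m^{2} + 5 m\right) = -6 + m^{2} - 5 m$)
$\left(-4 - 8\right) z{\left(p{\left(4 \right)},6 \right)} = \left(-4 - 8\right) \left(-4\right) = \left(-12\right) \left(-4\right) = 48$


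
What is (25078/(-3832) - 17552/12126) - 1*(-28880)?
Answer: 335397688267/11616708 ≈ 28872.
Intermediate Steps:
(25078/(-3832) - 17552/12126) - 1*(-28880) = (25078*(-1/3832) - 17552*1/12126) + 28880 = (-12539/1916 - 8776/6063) + 28880 = -92838773/11616708 + 28880 = 335397688267/11616708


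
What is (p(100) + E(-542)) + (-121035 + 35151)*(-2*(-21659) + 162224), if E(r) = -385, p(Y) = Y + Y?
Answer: -17652769313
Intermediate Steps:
p(Y) = 2*Y
(p(100) + E(-542)) + (-121035 + 35151)*(-2*(-21659) + 162224) = (2*100 - 385) + (-121035 + 35151)*(-2*(-21659) + 162224) = (200 - 385) - 85884*(43318 + 162224) = -185 - 85884*205542 = -185 - 17652769128 = -17652769313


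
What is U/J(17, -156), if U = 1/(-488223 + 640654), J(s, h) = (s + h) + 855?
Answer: 1/109140596 ≈ 9.1625e-9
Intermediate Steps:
J(s, h) = 855 + h + s (J(s, h) = (h + s) + 855 = 855 + h + s)
U = 1/152431 ≈ 6.5603e-6
U/J(17, -156) = 1/(152431*(855 - 156 + 17)) = (1/152431)/716 = (1/152431)*(1/716) = 1/109140596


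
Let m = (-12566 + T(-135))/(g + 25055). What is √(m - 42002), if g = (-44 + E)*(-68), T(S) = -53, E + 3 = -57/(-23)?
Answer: I*√17522705082654807/645897 ≈ 204.95*I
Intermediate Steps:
E = -12/23 (E = -3 - 57/(-23) = -3 - 57*(-1)/23 = -3 - 1*(-57/23) = -3 + 57/23 = -12/23 ≈ -0.52174)
g = 69632/23 (g = (-44 - 12/23)*(-68) = -1024/23*(-68) = 69632/23 ≈ 3027.5)
m = -290237/645897 (m = (-12566 - 53)/(69632/23 + 25055) = -12619/645897/23 = -12619*23/645897 = -290237/645897 ≈ -0.44936)
√(m - 42002) = √(-290237/645897 - 42002) = √(-27129256031/645897) = I*√17522705082654807/645897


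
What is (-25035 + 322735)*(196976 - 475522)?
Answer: -82923144200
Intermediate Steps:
(-25035 + 322735)*(196976 - 475522) = 297700*(-278546) = -82923144200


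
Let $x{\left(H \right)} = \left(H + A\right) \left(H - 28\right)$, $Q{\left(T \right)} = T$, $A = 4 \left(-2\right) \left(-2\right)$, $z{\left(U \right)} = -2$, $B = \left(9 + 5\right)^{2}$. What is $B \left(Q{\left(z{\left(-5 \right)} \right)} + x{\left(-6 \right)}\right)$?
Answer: $-67032$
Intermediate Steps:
$B = 196$ ($B = 14^{2} = 196$)
$A = 16$ ($A = \left(-8\right) \left(-2\right) = 16$)
$x{\left(H \right)} = \left(-28 + H\right) \left(16 + H\right)$ ($x{\left(H \right)} = \left(H + 16\right) \left(H - 28\right) = \left(16 + H\right) \left(-28 + H\right) = \left(-28 + H\right) \left(16 + H\right)$)
$B \left(Q{\left(z{\left(-5 \right)} \right)} + x{\left(-6 \right)}\right) = 196 \left(-2 - \left(376 - 36\right)\right) = 196 \left(-2 + \left(-448 + 36 + 72\right)\right) = 196 \left(-2 - 340\right) = 196 \left(-342\right) = -67032$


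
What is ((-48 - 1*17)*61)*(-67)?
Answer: 265655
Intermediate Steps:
((-48 - 1*17)*61)*(-67) = ((-48 - 17)*61)*(-67) = -65*61*(-67) = -3965*(-67) = 265655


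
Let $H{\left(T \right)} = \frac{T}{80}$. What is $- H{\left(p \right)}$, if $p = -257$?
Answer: $\frac{257}{80} \approx 3.2125$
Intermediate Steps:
$H{\left(T \right)} = \frac{T}{80}$ ($H{\left(T \right)} = T \frac{1}{80} = \frac{T}{80}$)
$- H{\left(p \right)} = - \frac{-257}{80} = \left(-1\right) \left(- \frac{257}{80}\right) = \frac{257}{80}$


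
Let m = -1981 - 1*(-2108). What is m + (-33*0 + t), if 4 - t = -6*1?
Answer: 137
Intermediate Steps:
t = 10 (t = 4 - (-6) = 4 - 1*(-6) = 4 + 6 = 10)
m = 127 (m = -1981 + 2108 = 127)
m + (-33*0 + t) = 127 + (-33*0 + 10) = 127 + (0 + 10) = 127 + 10 = 137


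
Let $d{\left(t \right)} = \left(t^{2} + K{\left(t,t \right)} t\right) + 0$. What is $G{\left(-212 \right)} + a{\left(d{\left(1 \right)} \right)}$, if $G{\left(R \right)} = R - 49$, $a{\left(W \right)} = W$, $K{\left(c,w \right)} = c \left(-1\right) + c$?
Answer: $-260$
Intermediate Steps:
$K{\left(c,w \right)} = 0$ ($K{\left(c,w \right)} = - c + c = 0$)
$d{\left(t \right)} = t^{2}$ ($d{\left(t \right)} = \left(t^{2} + 0 t\right) + 0 = \left(t^{2} + 0\right) + 0 = t^{2} + 0 = t^{2}$)
$G{\left(R \right)} = -49 + R$ ($G{\left(R \right)} = R - 49 = -49 + R$)
$G{\left(-212 \right)} + a{\left(d{\left(1 \right)} \right)} = \left(-49 - 212\right) + 1^{2} = -261 + 1 = -260$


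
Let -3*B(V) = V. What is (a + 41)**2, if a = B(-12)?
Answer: 2025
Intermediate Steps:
B(V) = -V/3
a = 4 (a = -1/3*(-12) = 4)
(a + 41)**2 = (4 + 41)**2 = 45**2 = 2025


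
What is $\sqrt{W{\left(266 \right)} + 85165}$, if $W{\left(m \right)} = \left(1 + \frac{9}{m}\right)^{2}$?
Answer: $\frac{\sqrt{6026010365}}{266} \approx 291.83$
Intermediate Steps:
$\sqrt{W{\left(266 \right)} + 85165} = \sqrt{\frac{\left(9 + 266\right)^{2}}{70756} + 85165} = \sqrt{\frac{275^{2}}{70756} + 85165} = \sqrt{\frac{1}{70756} \cdot 75625 + 85165} = \sqrt{\frac{75625}{70756} + 85165} = \sqrt{\frac{6026010365}{70756}} = \frac{\sqrt{6026010365}}{266}$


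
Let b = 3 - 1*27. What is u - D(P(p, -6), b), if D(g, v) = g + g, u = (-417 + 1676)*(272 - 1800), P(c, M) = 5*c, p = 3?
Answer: -1923782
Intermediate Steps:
b = -24 (b = 3 - 27 = -24)
u = -1923752 (u = 1259*(-1528) = -1923752)
D(g, v) = 2*g
u - D(P(p, -6), b) = -1923752 - 2*5*3 = -1923752 - 2*15 = -1923752 - 1*30 = -1923752 - 30 = -1923782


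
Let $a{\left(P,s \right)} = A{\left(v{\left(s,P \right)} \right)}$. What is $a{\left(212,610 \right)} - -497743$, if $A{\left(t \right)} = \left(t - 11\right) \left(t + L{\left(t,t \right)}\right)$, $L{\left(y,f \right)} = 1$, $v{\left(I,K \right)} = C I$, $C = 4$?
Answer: $6426932$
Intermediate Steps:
$v{\left(I,K \right)} = 4 I$
$A{\left(t \right)} = \left(1 + t\right) \left(-11 + t\right)$ ($A{\left(t \right)} = \left(t - 11\right) \left(t + 1\right) = \left(-11 + t\right) \left(1 + t\right) = \left(1 + t\right) \left(-11 + t\right)$)
$a{\left(P,s \right)} = -11 - 40 s + 16 s^{2}$ ($a{\left(P,s \right)} = -11 + \left(4 s\right)^{2} - 10 \cdot 4 s = -11 + 16 s^{2} - 40 s = -11 - 40 s + 16 s^{2}$)
$a{\left(212,610 \right)} - -497743 = \left(-11 - 24400 + 16 \cdot 610^{2}\right) - -497743 = \left(-11 - 24400 + 16 \cdot 372100\right) + 497743 = \left(-11 - 24400 + 5953600\right) + 497743 = 5929189 + 497743 = 6426932$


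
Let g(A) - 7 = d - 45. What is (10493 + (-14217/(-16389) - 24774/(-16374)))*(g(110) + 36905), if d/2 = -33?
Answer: 639808542106941/1656503 ≈ 3.8624e+8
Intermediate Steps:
d = -66 (d = 2*(-33) = -66)
g(A) = -104 (g(A) = 7 + (-66 - 45) = 7 - 111 = -104)
(10493 + (-14217/(-16389) - 24774/(-16374)))*(g(110) + 36905) = (10493 + (-14217/(-16389) - 24774/(-16374)))*(-104 + 36905) = (10493 + (-14217*(-1/16389) - 24774*(-1/16374)))*36801 = (10493 + (4739/5463 + 4129/2729))*36801 = (10493 + 35489458/14908527)*36801 = (156470663269/14908527)*36801 = 639808542106941/1656503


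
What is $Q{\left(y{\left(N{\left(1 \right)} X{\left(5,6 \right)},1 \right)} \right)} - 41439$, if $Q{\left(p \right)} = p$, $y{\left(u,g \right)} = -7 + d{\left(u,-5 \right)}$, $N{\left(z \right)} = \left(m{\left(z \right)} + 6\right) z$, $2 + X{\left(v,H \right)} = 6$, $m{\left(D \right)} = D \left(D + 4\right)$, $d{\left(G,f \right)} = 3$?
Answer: $-41443$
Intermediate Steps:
$m{\left(D \right)} = D \left(4 + D\right)$
$X{\left(v,H \right)} = 4$ ($X{\left(v,H \right)} = -2 + 6 = 4$)
$N{\left(z \right)} = z \left(6 + z \left(4 + z\right)\right)$ ($N{\left(z \right)} = \left(z \left(4 + z\right) + 6\right) z = \left(6 + z \left(4 + z\right)\right) z = z \left(6 + z \left(4 + z\right)\right)$)
$y{\left(u,g \right)} = -4$ ($y{\left(u,g \right)} = -7 + 3 = -4$)
$Q{\left(y{\left(N{\left(1 \right)} X{\left(5,6 \right)},1 \right)} \right)} - 41439 = -4 - 41439 = -41443$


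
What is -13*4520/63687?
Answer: -4520/4899 ≈ -0.92264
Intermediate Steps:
-13*4520/63687 = -58760*1/63687 = -4520/4899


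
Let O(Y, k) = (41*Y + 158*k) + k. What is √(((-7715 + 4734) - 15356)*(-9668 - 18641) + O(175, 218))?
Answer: √519143970 ≈ 22785.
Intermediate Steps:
O(Y, k) = 41*Y + 159*k
√(((-7715 + 4734) - 15356)*(-9668 - 18641) + O(175, 218)) = √(((-7715 + 4734) - 15356)*(-9668 - 18641) + (41*175 + 159*218)) = √((-2981 - 15356)*(-28309) + (7175 + 34662)) = √(-18337*(-28309) + 41837) = √(519102133 + 41837) = √519143970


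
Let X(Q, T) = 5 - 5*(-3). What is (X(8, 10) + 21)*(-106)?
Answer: -4346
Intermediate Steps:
X(Q, T) = 20 (X(Q, T) = 5 + 15 = 20)
(X(8, 10) + 21)*(-106) = (20 + 21)*(-106) = 41*(-106) = -4346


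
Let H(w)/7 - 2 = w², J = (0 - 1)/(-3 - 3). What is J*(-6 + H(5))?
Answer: 61/2 ≈ 30.500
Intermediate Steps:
J = ⅙ (J = -1/(-6) = -1*(-⅙) = ⅙ ≈ 0.16667)
H(w) = 14 + 7*w²
J*(-6 + H(5)) = (-6 + (14 + 7*5²))/6 = (-6 + (14 + 7*25))/6 = (-6 + (14 + 175))/6 = (-6 + 189)/6 = (⅙)*183 = 61/2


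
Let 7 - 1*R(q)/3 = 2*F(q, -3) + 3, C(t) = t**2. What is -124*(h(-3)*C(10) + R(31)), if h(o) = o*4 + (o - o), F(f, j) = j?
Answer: 145080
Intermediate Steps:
R(q) = 30 (R(q) = 21 - 3*(2*(-3) + 3) = 21 - 3*(-6 + 3) = 21 - 3*(-3) = 21 + 9 = 30)
h(o) = 4*o (h(o) = 4*o + 0 = 4*o)
-124*(h(-3)*C(10) + R(31)) = -124*((4*(-3))*10**2 + 30) = -124*(-12*100 + 30) = -124*(-1200 + 30) = -124*(-1170) = 145080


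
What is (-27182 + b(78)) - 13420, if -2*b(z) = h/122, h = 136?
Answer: -2476756/61 ≈ -40603.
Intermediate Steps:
b(z) = -34/61 (b(z) = -68/122 = -½*68/61 = -34/61)
(-27182 + b(78)) - 13420 = (-27182 - 34/61) - 13420 = -1658136/61 - 13420 = -2476756/61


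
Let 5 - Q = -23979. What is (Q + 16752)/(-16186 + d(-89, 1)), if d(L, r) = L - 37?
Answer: -5092/2039 ≈ -2.4973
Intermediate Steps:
d(L, r) = -37 + L
Q = 23984 (Q = 5 - 1*(-23979) = 5 + 23979 = 23984)
(Q + 16752)/(-16186 + d(-89, 1)) = (23984 + 16752)/(-16186 + (-37 - 89)) = 40736/(-16186 - 126) = 40736/(-16312) = 40736*(-1/16312) = -5092/2039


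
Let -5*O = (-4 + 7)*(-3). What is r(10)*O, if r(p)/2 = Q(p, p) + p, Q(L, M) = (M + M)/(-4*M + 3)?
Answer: 1260/37 ≈ 34.054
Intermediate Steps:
O = 9/5 (O = -(-4 + 7)*(-3)/5 = -3*(-3)/5 = -⅕*(-9) = 9/5 ≈ 1.8000)
Q(L, M) = 2*M/(3 - 4*M) (Q(L, M) = (2*M)/(3 - 4*M) = 2*M/(3 - 4*M))
r(p) = 2*p - 4*p/(-3 + 4*p) (r(p) = 2*(-2*p/(-3 + 4*p) + p) = 2*(p - 2*p/(-3 + 4*p)) = 2*p - 4*p/(-3 + 4*p))
r(10)*O = (2*10*(-5 + 4*10)/(-3 + 4*10))*(9/5) = (2*10*(-5 + 40)/(-3 + 40))*(9/5) = (2*10*35/37)*(9/5) = (2*10*(1/37)*35)*(9/5) = (700/37)*(9/5) = 1260/37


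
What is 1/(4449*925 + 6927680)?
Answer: 1/11043005 ≈ 9.0555e-8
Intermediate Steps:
1/(4449*925 + 6927680) = 1/(4115325 + 6927680) = 1/11043005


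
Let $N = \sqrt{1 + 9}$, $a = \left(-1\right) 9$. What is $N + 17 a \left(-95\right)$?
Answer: $14535 + \sqrt{10} \approx 14538.0$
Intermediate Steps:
$a = -9$
$N = \sqrt{10} \approx 3.1623$
$N + 17 a \left(-95\right) = \sqrt{10} + 17 \left(-9\right) \left(-95\right) = \sqrt{10} - -14535 = \sqrt{10} + 14535 = 14535 + \sqrt{10}$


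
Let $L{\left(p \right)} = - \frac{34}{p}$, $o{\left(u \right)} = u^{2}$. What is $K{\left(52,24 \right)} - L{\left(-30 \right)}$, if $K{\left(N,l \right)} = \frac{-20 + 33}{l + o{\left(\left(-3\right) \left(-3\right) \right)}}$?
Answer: $- \frac{106}{105} \approx -1.0095$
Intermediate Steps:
$K{\left(N,l \right)} = \frac{13}{81 + l}$ ($K{\left(N,l \right)} = \frac{-20 + 33}{l + \left(\left(-3\right) \left(-3\right)\right)^{2}} = \frac{13}{l + 9^{2}} = \frac{13}{l + 81} = \frac{13}{81 + l}$)
$K{\left(52,24 \right)} - L{\left(-30 \right)} = \frac{13}{81 + 24} - - \frac{34}{-30} = \frac{13}{105} - \left(-34\right) \left(- \frac{1}{30}\right) = 13 \cdot \frac{1}{105} - \frac{17}{15} = \frac{13}{105} - \frac{17}{15} = - \frac{106}{105}$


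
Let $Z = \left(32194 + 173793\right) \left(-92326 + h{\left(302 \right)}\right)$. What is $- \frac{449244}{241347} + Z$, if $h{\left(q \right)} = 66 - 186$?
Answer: $- \frac{1531964097026446}{80449} \approx -1.9043 \cdot 10^{10}$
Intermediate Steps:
$h{\left(q \right)} = -120$
$Z = -19042674202$ ($Z = \left(32194 + 173793\right) \left(-92326 - 120\right) = 205987 \left(-92446\right) = -19042674202$)
$- \frac{449244}{241347} + Z = - \frac{449244}{241347} - 19042674202 = \left(-449244\right) \frac{1}{241347} - 19042674202 = - \frac{149748}{80449} - 19042674202 = - \frac{1531964097026446}{80449}$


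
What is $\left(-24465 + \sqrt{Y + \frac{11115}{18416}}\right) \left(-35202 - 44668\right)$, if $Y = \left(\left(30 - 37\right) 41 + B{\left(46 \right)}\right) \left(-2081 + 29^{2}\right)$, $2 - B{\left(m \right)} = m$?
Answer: $1954019550 - \frac{39935 \sqrt{8700033952405}}{2302} \approx 1.9029 \cdot 10^{9}$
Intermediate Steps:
$B{\left(m \right)} = 2 - m$
$Y = 410440$ ($Y = \left(\left(30 - 37\right) 41 + \left(2 - 46\right)\right) \left(-2081 + 29^{2}\right) = \left(\left(-7\right) 41 + \left(2 - 46\right)\right) \left(-2081 + 841\right) = \left(-287 - 44\right) \left(-1240\right) = \left(-331\right) \left(-1240\right) = 410440$)
$\left(-24465 + \sqrt{Y + \frac{11115}{18416}}\right) \left(-35202 - 44668\right) = \left(-24465 + \sqrt{410440 + \frac{11115}{18416}}\right) \left(-35202 - 44668\right) = \left(-24465 + \sqrt{410440 + 11115 \cdot \frac{1}{18416}}\right) \left(-79870\right) = \left(-24465 + \sqrt{410440 + \frac{11115}{18416}}\right) \left(-79870\right) = \left(-24465 + \sqrt{\frac{7558674155}{18416}}\right) \left(-79870\right) = \left(-24465 + \frac{\sqrt{8700033952405}}{4604}\right) \left(-79870\right) = 1954019550 - \frac{39935 \sqrt{8700033952405}}{2302}$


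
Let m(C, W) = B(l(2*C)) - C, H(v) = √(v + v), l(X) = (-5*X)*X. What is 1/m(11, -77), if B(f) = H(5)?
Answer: -11/111 - √10/111 ≈ -0.12759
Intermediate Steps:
l(X) = -5*X²
H(v) = √2*√v (H(v) = √(2*v) = √2*√v)
B(f) = √10 (B(f) = √2*√5 = √10)
m(C, W) = √10 - C
1/m(11, -77) = 1/(√10 - 1*11) = 1/(√10 - 11) = 1/(-11 + √10)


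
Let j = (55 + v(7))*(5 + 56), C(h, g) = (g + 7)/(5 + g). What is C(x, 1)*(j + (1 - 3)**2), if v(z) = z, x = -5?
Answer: 5048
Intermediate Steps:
C(h, g) = (7 + g)/(5 + g)
j = 3782 (j = (55 + 7)*(5 + 56) = 62*61 = 3782)
C(x, 1)*(j + (1 - 3)**2) = ((7 + 1)/(5 + 1))*(3782 + (1 - 3)**2) = (8/6)*(3782 + (-2)**2) = ((1/6)*8)*(3782 + 4) = (4/3)*3786 = 5048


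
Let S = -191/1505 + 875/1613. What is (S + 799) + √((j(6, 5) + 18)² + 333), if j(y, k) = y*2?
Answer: 1940633227/2427565 + 3*√137 ≈ 834.53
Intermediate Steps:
S = 1008792/2427565 (S = -191*1/1505 + 875*(1/1613) = -191/1505 + 875/1613 = 1008792/2427565 ≈ 0.41556)
j(y, k) = 2*y
(S + 799) + √((j(6, 5) + 18)² + 333) = (1008792/2427565 + 799) + √((2*6 + 18)² + 333) = 1940633227/2427565 + √((12 + 18)² + 333) = 1940633227/2427565 + √(30² + 333) = 1940633227/2427565 + √(900 + 333) = 1940633227/2427565 + √1233 = 1940633227/2427565 + 3*√137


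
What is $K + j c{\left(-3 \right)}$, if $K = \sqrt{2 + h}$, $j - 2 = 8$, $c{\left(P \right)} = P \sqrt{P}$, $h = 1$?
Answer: $\sqrt{3} \left(1 - 30 i\right) \approx 1.732 - 51.962 i$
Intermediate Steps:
$c{\left(P \right)} = P^{\frac{3}{2}}$
$j = 10$ ($j = 2 + 8 = 10$)
$K = \sqrt{3}$ ($K = \sqrt{2 + 1} = \sqrt{3} \approx 1.732$)
$K + j c{\left(-3 \right)} = \sqrt{3} + 10 \left(-3\right)^{\frac{3}{2}} = \sqrt{3} + 10 \left(- 3 i \sqrt{3}\right) = \sqrt{3} - 30 i \sqrt{3}$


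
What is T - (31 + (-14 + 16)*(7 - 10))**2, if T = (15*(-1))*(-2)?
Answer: -595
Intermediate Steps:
T = 30 (T = -15*(-2) = 30)
T - (31 + (-14 + 16)*(7 - 10))**2 = 30 - (31 + (-14 + 16)*(7 - 10))**2 = 30 - (31 + 2*(-3))**2 = 30 - (31 - 6)**2 = 30 - 1*25**2 = 30 - 1*625 = 30 - 625 = -595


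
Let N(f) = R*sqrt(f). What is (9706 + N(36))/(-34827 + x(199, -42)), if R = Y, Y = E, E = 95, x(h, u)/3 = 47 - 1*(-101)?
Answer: -10276/34383 ≈ -0.29887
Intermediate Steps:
x(h, u) = 444 (x(h, u) = 3*(47 - 1*(-101)) = 3*(47 + 101) = 3*148 = 444)
Y = 95
R = 95
N(f) = 95*sqrt(f)
(9706 + N(36))/(-34827 + x(199, -42)) = (9706 + 95*sqrt(36))/(-34827 + 444) = (9706 + 95*6)/(-34383) = (9706 + 570)*(-1/34383) = 10276*(-1/34383) = -10276/34383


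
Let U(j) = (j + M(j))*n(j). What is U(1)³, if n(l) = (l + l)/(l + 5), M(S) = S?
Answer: 8/27 ≈ 0.29630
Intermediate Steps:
n(l) = 2*l/(5 + l) (n(l) = (2*l)/(5 + l) = 2*l/(5 + l))
U(j) = 4*j²/(5 + j) (U(j) = (j + j)*(2*j/(5 + j)) = (2*j)*(2*j/(5 + j)) = 4*j²/(5 + j))
U(1)³ = (4*1²/(5 + 1))³ = (4*1/6)³ = (4*1*(⅙))³ = (⅔)³ = 8/27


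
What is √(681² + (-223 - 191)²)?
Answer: 3*√70573 ≈ 796.97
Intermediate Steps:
√(681² + (-223 - 191)²) = √(463761 + (-414)²) = √(463761 + 171396) = √635157 = 3*√70573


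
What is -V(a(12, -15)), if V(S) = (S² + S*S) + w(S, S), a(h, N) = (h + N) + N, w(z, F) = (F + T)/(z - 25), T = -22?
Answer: -27904/43 ≈ -648.93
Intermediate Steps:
w(z, F) = (-22 + F)/(-25 + z) (w(z, F) = (F - 22)/(z - 25) = (-22 + F)/(-25 + z))
a(h, N) = h + 2*N (a(h, N) = (N + h) + N = h + 2*N)
V(S) = 2*S² + (-22 + S)/(-25 + S) (V(S) = (S² + S*S) + (-22 + S)/(-25 + S) = (S² + S²) + (-22 + S)/(-25 + S) = 2*S² + (-22 + S)/(-25 + S))
-V(a(12, -15)) = -(-22 + (12 + 2*(-15)) + 2*(12 + 2*(-15))²*(-25 + (12 + 2*(-15))))/(-25 + (12 + 2*(-15))) = -(-22 + (12 - 30) + 2*(12 - 30)²*(-25 + (12 - 30)))/(-25 + (12 - 30)) = -(-22 - 18 + 2*(-18)²*(-25 - 18))/(-25 - 18) = -(-22 - 18 + 2*324*(-43))/(-43) = -(-1)*(-22 - 18 - 27864)/43 = -(-1)*(-27904)/43 = -1*27904/43 = -27904/43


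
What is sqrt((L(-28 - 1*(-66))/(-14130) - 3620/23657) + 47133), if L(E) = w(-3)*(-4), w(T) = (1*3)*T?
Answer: sqrt(16254825183834597895)/18570745 ≈ 217.10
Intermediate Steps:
w(T) = 3*T
L(E) = 36 (L(E) = (3*(-3))*(-4) = -9*(-4) = 36)
sqrt((L(-28 - 1*(-66))/(-14130) - 3620/23657) + 47133) = sqrt((36/(-14130) - 3620/23657) + 47133) = sqrt((36*(-1/14130) - 3620*1/23657) + 47133) = sqrt((-2/785 - 3620/23657) + 47133) = sqrt(-2889014/18570745 + 47133) = sqrt(875292035071/18570745) = sqrt(16254825183834597895)/18570745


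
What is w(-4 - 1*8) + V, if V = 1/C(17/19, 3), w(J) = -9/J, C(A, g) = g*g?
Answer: 31/36 ≈ 0.86111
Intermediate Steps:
C(A, g) = g²
V = ⅑ (V = 1/(3²) = 1/9 = ⅑ ≈ 0.11111)
w(-4 - 1*8) + V = -9/(-4 - 1*8) + ⅑ = -9/(-4 - 8) + ⅑ = -9/(-12) + ⅑ = -9*(-1/12) + ⅑ = ¾ + ⅑ = 31/36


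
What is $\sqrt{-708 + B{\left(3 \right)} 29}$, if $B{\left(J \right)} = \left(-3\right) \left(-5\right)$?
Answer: $i \sqrt{273} \approx 16.523 i$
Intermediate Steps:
$B{\left(J \right)} = 15$
$\sqrt{-708 + B{\left(3 \right)} 29} = \sqrt{-708 + 15 \cdot 29} = \sqrt{-708 + 435} = \sqrt{-273} = i \sqrt{273}$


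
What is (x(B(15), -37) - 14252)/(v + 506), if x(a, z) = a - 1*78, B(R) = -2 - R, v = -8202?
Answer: 14347/7696 ≈ 1.8642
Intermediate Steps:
x(a, z) = -78 + a (x(a, z) = a - 78 = -78 + a)
(x(B(15), -37) - 14252)/(v + 506) = ((-78 + (-2 - 1*15)) - 14252)/(-8202 + 506) = ((-78 + (-2 - 15)) - 14252)/(-7696) = ((-78 - 17) - 14252)*(-1/7696) = (-95 - 14252)*(-1/7696) = -14347*(-1/7696) = 14347/7696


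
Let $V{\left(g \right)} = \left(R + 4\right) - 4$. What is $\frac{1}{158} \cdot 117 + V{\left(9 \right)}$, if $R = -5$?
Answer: $- \frac{673}{158} \approx -4.2595$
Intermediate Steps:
$V{\left(g \right)} = -5$ ($V{\left(g \right)} = \left(-5 + 4\right) - 4 = -1 - 4 = -5$)
$\frac{1}{158} \cdot 117 + V{\left(9 \right)} = \frac{1}{158} \cdot 117 - 5 = \frac{117}{158} - 5 = - \frac{673}{158}$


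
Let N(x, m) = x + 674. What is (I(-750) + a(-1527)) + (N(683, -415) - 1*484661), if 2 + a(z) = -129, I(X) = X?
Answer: -484185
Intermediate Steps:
N(x, m) = 674 + x
a(z) = -131 (a(z) = -2 - 129 = -131)
(I(-750) + a(-1527)) + (N(683, -415) - 1*484661) = (-750 - 131) + ((674 + 683) - 1*484661) = -881 + (1357 - 484661) = -881 - 483304 = -484185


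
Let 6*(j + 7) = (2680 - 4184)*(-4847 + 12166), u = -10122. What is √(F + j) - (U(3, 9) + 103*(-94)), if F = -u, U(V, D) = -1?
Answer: 9683 + I*√16420629/3 ≈ 9683.0 + 1350.7*I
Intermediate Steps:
F = 10122 (F = -1*(-10122) = 10122)
j = -5503909/3 (j = -7 + ((2680 - 4184)*(-4847 + 12166))/6 = -7 + (-1504*7319)/6 = -7 + (⅙)*(-11007776) = -7 - 5503888/3 = -5503909/3 ≈ -1.8346e+6)
√(F + j) - (U(3, 9) + 103*(-94)) = √(10122 - 5503909/3) - (-1 + 103*(-94)) = √(-5473543/3) - (-1 - 9682) = I*√16420629/3 - 1*(-9683) = I*√16420629/3 + 9683 = 9683 + I*√16420629/3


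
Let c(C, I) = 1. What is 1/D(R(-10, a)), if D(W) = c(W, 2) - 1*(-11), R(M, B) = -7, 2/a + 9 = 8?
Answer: 1/12 ≈ 0.083333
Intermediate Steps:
a = -2 (a = 2/(-9 + 8) = 2/(-1) = 2*(-1) = -2)
D(W) = 12 (D(W) = 1 - 1*(-11) = 1 + 11 = 12)
1/D(R(-10, a)) = 1/12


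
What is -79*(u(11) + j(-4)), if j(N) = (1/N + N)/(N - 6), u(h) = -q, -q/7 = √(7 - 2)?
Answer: -1343/40 - 553*√5 ≈ -1270.1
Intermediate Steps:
q = -7*√5 (q = -7*√(7 - 2) = -7*√5 ≈ -15.652)
u(h) = 7*√5 (u(h) = -(-7)*√5 = 7*√5)
j(N) = (N + 1/N)/(-6 + N)
-79*(u(11) + j(-4)) = -79*(7*√5 + (1 + (-4)²)/((-4)*(-6 - 4))) = -79*(7*√5 - ¼*(1 + 16)/(-10)) = -79*(7*√5 - ¼*(-⅒)*17) = -79*(7*√5 + 17/40) = -79*(17/40 + 7*√5) = -1343/40 - 553*√5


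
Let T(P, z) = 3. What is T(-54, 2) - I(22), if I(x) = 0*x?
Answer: 3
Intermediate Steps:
I(x) = 0
T(-54, 2) - I(22) = 3 - 1*0 = 3 + 0 = 3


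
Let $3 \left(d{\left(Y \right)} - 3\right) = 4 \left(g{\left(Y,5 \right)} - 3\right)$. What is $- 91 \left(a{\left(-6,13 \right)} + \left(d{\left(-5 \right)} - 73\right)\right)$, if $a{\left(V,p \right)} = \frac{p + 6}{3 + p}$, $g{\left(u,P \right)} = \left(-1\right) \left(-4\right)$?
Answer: $\frac{294749}{48} \approx 6140.6$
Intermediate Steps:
$g{\left(u,P \right)} = 4$
$d{\left(Y \right)} = \frac{13}{3}$ ($d{\left(Y \right)} = 3 + \frac{4 \left(4 - 3\right)}{3} = 3 + \frac{4 \cdot 1}{3} = 3 + \frac{1}{3} \cdot 4 = 3 + \frac{4}{3} = \frac{13}{3}$)
$a{\left(V,p \right)} = \frac{6 + p}{3 + p}$
$- 91 \left(a{\left(-6,13 \right)} + \left(d{\left(-5 \right)} - 73\right)\right) = - 91 \left(\frac{6 + 13}{3 + 13} + \left(\frac{13}{3} - 73\right)\right) = - 91 \left(\frac{1}{16} \cdot 19 - \frac{206}{3}\right) = - 91 \left(\frac{19}{16} - \frac{206}{3}\right) = \left(-91\right) \left(- \frac{3239}{48}\right) = \frac{294749}{48}$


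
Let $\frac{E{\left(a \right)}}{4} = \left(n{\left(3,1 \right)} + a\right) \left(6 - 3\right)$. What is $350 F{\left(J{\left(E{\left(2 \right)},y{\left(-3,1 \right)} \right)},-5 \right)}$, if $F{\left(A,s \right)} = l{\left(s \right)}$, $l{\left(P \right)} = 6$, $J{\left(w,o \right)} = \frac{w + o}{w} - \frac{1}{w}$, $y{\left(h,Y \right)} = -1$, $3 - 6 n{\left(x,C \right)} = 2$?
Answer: $2100$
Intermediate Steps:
$n{\left(x,C \right)} = \frac{1}{6}$ ($n{\left(x,C \right)} = \frac{1}{2} - \frac{1}{3} = \frac{1}{6}$)
$E{\left(a \right)} = 2 + 12 a$ ($E{\left(a \right)} = 4 \left(\frac{1}{6} + a\right) \left(6 - 3\right) = 4 \left(\frac{1}{6} + a\right) 3 = 4 \left(\frac{1}{2} + 3 a\right) = 2 + 12 a$)
$J{\left(w,o \right)} = - \frac{1}{w} + \frac{o + w}{w}$ ($J{\left(w,o \right)} = \frac{o + w}{w} - \frac{1}{w} = - \frac{1}{w} + \frac{o + w}{w}$)
$F{\left(A,s \right)} = 6$
$350 F{\left(J{\left(E{\left(2 \right)},y{\left(-3,1 \right)} \right)},-5 \right)} = 350 \cdot 6 = 2100$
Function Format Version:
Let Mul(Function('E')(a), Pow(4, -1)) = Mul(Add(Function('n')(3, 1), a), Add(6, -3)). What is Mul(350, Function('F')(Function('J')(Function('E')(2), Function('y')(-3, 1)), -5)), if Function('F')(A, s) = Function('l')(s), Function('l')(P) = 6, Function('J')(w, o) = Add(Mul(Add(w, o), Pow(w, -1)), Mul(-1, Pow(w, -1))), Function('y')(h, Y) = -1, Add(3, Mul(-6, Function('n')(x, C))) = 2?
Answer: 2100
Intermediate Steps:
Function('n')(x, C) = Rational(1, 6) (Function('n')(x, C) = Add(Rational(1, 2), Mul(Rational(-1, 6), 2)) = Add(Rational(1, 2), Rational(-1, 3)) = Rational(1, 6))
Function('E')(a) = Add(2, Mul(12, a)) (Function('E')(a) = Mul(4, Mul(Add(Rational(1, 6), a), Add(6, -3))) = Mul(4, Mul(Add(Rational(1, 6), a), 3)) = Mul(4, Add(Rational(1, 2), Mul(3, a))) = Add(2, Mul(12, a)))
Function('J')(w, o) = Add(Mul(-1, Pow(w, -1)), Mul(Pow(w, -1), Add(o, w))) (Function('J')(w, o) = Add(Mul(Add(o, w), Pow(w, -1)), Mul(-1, Pow(w, -1))) = Add(Mul(Pow(w, -1), Add(o, w)), Mul(-1, Pow(w, -1))) = Add(Mul(-1, Pow(w, -1)), Mul(Pow(w, -1), Add(o, w))))
Function('F')(A, s) = 6
Mul(350, Function('F')(Function('J')(Function('E')(2), Function('y')(-3, 1)), -5)) = Mul(350, 6) = 2100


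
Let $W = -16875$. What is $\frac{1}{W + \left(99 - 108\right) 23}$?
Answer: $- \frac{1}{17082} \approx -5.8541 \cdot 10^{-5}$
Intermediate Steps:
$\frac{1}{W + \left(99 - 108\right) 23} = \frac{1}{-16875 + \left(99 - 108\right) 23} = \frac{1}{-16875 - 207} = \frac{1}{-17082} = - \frac{1}{17082}$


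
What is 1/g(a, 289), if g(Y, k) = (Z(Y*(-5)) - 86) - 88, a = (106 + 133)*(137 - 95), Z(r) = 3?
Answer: -1/171 ≈ -0.0058480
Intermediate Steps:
a = 10038 (a = 239*42 = 10038)
g(Y, k) = -171 (g(Y, k) = (3 - 86) - 88 = -83 - 88 = -171)
1/g(a, 289) = 1/(-171) = -1/171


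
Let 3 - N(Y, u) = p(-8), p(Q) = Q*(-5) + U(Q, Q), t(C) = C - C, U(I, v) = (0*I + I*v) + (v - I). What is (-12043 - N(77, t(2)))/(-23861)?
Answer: 11942/23861 ≈ 0.50048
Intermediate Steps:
U(I, v) = v - I + I*v (U(I, v) = (0 + I*v) + (v - I) = I*v + (v - I) = v - I + I*v)
t(C) = 0
p(Q) = Q**2 - 5*Q (p(Q) = Q*(-5) + (Q - Q + Q*Q) = -5*Q + (Q - Q + Q**2) = -5*Q + Q**2 = Q**2 - 5*Q)
N(Y, u) = -101 (N(Y, u) = 3 - (-8)*(-5 - 8) = 3 - (-8)*(-13) = 3 - 1*104 = 3 - 104 = -101)
(-12043 - N(77, t(2)))/(-23861) = (-12043 - 1*(-101))/(-23861) = (-12043 + 101)*(-1/23861) = -11942*(-1/23861) = 11942/23861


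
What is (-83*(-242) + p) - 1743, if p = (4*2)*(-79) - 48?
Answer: 17663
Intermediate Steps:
p = -680 (p = 8*(-79) - 48 = -632 - 48 = -680)
(-83*(-242) + p) - 1743 = (-83*(-242) - 680) - 1743 = (20086 - 680) - 1743 = 19406 - 1743 = 17663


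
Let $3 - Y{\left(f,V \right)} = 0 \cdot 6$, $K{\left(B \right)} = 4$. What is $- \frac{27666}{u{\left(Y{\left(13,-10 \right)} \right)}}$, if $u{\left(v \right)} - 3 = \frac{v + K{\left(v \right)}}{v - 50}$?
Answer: $- \frac{650151}{67} \approx -9703.8$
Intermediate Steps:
$Y{\left(f,V \right)} = 3$ ($Y{\left(f,V \right)} = 3 - 0 \cdot 6 = 3 - 0 = 3 + 0 = 3$)
$u{\left(v \right)} = 3 + \frac{4 + v}{-50 + v}$ ($u{\left(v \right)} = 3 + \frac{v + 4}{v - 50} = 3 + \frac{4 + v}{-50 + v}$)
$- \frac{27666}{u{\left(Y{\left(13,-10 \right)} \right)}} = - \frac{27666}{2 \frac{1}{-50 + 3} \left(-73 + 2 \cdot 3\right)} = - \frac{27666}{2 \frac{1}{-47} \left(-73 + 6\right)} = - \frac{27666}{2 \left(- \frac{1}{47}\right) \left(-67\right)} = - \frac{27666}{\frac{134}{47}} = \left(-27666\right) \frac{47}{134} = - \frac{650151}{67}$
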